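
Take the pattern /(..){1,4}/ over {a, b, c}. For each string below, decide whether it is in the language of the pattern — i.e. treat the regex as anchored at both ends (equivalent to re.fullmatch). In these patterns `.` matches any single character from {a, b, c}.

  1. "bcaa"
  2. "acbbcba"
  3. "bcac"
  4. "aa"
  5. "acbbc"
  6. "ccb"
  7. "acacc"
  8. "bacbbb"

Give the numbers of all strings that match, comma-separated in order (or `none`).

1, 3, 4, 8

1 → match
2 → no match
3 → match
4 → match
5 → no match
6 → no match
7 → no match
8 → match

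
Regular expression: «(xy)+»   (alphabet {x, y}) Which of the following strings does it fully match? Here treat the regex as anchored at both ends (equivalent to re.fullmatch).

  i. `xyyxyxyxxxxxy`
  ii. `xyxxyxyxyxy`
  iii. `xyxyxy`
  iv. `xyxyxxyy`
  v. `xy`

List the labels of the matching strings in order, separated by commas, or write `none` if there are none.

i → no match
ii → no match
iii → match
iv → no match — must end with `xy`
v → match

iii, v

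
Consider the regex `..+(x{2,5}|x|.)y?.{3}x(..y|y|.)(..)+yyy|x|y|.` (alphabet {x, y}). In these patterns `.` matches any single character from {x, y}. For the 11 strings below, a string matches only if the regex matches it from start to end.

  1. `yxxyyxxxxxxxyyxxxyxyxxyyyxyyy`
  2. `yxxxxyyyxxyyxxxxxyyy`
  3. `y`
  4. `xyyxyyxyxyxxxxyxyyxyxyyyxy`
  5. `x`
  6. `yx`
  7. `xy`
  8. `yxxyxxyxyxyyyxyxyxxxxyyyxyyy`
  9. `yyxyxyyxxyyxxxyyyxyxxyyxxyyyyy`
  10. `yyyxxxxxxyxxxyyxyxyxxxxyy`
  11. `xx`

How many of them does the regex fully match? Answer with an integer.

1 → match
2 → match
3. `y` → match
4 → no match
5. `x` → match
6. `yx` → no match
7. `xy` → no match
8 → match
9 → match
10 → no match
11. `xx` → no match
Total matched: 6

6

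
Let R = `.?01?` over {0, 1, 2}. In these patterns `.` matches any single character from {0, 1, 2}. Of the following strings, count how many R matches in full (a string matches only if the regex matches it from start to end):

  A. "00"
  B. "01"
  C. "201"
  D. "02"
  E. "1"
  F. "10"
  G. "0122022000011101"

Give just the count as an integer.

A → match
B → match
C → match
D → no match
E → no match
F → match
G → no match
Total matched: 4

4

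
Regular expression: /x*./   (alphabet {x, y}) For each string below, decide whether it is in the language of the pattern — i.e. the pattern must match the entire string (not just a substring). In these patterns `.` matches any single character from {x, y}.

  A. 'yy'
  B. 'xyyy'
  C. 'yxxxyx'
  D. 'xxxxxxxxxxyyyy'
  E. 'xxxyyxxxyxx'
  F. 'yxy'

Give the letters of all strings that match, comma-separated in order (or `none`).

A. 'yy' → no match
B. 'xyyy' → no match
C. 'yxxxyx' → no match
D → no match
E. 'xxxyyxxxyxx' → no match
F. 'yxy' → no match

none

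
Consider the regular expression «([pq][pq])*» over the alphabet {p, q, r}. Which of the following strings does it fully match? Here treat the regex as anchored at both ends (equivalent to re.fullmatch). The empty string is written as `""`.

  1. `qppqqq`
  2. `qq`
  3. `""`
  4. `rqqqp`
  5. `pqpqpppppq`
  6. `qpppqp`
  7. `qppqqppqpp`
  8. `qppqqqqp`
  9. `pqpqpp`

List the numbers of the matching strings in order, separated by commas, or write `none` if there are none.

1, 2, 3, 5, 6, 7, 8, 9

1 → match
2 → match
3 → match
4 → no match
5 → match
6 → match
7 → match
8 → match
9 → match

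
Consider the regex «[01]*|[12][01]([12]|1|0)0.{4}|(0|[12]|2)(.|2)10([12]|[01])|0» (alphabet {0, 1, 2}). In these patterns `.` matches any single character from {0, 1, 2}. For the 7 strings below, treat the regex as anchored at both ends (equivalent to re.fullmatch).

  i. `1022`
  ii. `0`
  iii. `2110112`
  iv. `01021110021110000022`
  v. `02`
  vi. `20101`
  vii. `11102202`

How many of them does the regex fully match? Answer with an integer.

i. `1022` → no match
ii. `0` → match
iii. `2110112` → no match
iv → no match
v. `02` → no match
vi. `20101` → match
vii. `11102202` → match
Total matched: 3

3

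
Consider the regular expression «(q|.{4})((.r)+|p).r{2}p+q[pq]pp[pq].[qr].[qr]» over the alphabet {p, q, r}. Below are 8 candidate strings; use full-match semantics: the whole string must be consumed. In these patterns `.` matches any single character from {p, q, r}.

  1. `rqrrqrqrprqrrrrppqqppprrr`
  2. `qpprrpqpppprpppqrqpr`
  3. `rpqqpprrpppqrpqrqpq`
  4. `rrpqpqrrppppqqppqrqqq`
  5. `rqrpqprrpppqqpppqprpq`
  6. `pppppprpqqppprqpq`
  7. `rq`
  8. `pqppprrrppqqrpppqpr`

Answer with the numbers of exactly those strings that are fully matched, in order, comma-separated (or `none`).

1 → no match
2 → no match
3 → no match
4 → match
5 → no match
6 → no match
7 → no match
8 → no match

4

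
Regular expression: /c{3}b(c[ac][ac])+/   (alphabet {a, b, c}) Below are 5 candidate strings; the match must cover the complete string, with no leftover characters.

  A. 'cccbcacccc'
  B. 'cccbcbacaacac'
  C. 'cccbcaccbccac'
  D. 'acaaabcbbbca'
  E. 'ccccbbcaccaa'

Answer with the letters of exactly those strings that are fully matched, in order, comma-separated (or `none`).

A

A. 'cccbcacccc' → match
B → no match
C → no match
D. 'acaaabcbbbca' → no match — must start with 'c'
E. 'ccccbbcaccaa' → no match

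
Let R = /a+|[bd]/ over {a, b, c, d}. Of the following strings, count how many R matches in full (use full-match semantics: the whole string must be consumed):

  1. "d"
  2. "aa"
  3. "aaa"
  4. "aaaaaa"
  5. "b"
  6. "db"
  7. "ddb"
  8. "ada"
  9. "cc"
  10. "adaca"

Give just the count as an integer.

1 → match
2 → match
3 → match
4 → match
5 → match
6 → no match
7 → no match
8 → no match
9 → no match
10 → no match
Total matched: 5

5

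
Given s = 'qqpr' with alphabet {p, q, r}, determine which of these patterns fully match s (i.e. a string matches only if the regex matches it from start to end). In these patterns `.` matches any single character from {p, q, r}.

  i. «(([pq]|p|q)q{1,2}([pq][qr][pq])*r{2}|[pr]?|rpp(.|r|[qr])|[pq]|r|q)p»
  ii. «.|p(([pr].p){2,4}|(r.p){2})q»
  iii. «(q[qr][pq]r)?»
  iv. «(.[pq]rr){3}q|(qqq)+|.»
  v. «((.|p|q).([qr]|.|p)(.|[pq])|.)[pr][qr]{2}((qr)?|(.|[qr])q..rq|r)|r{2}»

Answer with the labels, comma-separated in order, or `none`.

i → no match — must end with 'p'
ii → no match
iii → match
iv → no match
v → no match

iii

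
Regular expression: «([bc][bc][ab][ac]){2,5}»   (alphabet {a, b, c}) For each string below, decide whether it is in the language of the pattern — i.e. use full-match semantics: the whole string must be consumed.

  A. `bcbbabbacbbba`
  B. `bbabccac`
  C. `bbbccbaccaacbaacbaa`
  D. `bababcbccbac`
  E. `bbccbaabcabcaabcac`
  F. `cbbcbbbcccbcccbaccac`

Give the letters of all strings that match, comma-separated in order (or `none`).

F

A → no match
B → no match
C → no match
D → no match
E → no match
F → match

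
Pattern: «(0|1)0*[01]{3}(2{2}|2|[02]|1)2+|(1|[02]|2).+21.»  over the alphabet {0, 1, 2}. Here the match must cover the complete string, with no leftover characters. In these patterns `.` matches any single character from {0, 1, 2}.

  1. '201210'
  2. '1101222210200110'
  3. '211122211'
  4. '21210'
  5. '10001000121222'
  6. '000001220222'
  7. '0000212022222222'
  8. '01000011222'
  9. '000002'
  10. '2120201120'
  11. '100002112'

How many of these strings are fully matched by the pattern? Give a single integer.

1 → match
2 → no match
3 → match
4 → match
5 → no match
6 → no match
7 → no match
8 → no match
9 → match
10 → no match
11 → no match
Total matched: 4

4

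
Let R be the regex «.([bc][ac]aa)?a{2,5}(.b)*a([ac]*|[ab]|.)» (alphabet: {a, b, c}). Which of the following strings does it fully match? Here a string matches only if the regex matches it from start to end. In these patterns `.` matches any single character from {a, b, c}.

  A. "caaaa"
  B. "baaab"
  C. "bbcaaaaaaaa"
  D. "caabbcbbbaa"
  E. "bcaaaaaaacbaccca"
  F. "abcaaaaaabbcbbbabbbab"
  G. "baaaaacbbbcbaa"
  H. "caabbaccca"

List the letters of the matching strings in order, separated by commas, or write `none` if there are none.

A. "caaaa" → match
B. "baaab" → match
C. "bbcaaaaaaaa" → match
D. "caabbcbbbaa" → match
E → match
F → match
G → match
H. "caabbaccca" → match

A, B, C, D, E, F, G, H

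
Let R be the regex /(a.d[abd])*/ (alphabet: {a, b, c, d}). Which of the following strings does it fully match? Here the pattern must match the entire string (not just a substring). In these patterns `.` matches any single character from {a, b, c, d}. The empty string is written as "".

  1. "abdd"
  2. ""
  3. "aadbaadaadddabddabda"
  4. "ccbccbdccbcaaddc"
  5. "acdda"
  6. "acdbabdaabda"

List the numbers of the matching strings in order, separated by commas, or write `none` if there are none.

1 → match
2 → match
3 → match
4 → no match
5 → no match
6 → match

1, 2, 3, 6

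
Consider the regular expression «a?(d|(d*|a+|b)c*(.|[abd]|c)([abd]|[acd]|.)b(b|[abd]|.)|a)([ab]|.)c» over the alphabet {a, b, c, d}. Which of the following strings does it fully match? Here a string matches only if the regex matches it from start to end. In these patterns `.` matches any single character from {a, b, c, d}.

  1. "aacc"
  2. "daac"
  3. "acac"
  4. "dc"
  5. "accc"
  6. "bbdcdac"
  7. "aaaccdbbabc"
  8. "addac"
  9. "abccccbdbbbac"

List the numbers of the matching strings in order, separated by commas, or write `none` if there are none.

1, 7

1 → match
2 → no match
3 → no match
4 → no match
5 → no match
6 → no match
7 → match
8 → no match
9 → no match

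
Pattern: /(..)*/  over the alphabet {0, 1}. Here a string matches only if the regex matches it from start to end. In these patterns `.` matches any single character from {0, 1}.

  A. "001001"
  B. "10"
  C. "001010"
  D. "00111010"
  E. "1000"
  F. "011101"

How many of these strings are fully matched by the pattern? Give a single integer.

A → match
B → match
C → match
D → match
E → match
F → match
Total matched: 6

6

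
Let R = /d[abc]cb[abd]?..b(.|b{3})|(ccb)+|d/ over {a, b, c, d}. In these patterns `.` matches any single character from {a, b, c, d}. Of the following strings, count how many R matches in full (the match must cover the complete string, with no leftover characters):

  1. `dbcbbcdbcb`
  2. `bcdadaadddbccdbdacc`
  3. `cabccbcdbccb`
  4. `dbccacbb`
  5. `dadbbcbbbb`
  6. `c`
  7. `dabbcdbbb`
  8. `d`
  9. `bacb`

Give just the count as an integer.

1

1 → no match
2 → no match
3 → no match
4 → no match
5 → no match
6 → no match
7 → no match
8 → match
9 → no match
Total matched: 1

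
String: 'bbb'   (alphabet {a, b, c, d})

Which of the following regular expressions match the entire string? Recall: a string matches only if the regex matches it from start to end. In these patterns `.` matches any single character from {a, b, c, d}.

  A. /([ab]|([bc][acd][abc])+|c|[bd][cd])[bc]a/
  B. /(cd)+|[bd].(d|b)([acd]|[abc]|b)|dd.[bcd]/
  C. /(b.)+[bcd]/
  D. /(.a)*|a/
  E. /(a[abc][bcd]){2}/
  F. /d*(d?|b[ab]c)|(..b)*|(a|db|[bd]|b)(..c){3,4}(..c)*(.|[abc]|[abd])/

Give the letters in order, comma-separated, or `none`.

A → no match — must end with 'a'
B → no match
C → match
D → no match
E → no match — must start with 'a'
F → match

C, F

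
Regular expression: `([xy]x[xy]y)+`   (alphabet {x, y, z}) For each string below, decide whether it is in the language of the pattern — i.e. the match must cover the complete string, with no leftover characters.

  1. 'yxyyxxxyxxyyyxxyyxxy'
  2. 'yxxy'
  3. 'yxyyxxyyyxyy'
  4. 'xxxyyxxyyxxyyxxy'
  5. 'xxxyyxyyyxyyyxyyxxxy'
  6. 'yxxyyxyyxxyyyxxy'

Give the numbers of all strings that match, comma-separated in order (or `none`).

1, 2, 3, 4, 5, 6

1 → match
2. 'yxxy' → match
3. 'yxyyxxyyyxyy' → match
4 → match
5 → match
6 → match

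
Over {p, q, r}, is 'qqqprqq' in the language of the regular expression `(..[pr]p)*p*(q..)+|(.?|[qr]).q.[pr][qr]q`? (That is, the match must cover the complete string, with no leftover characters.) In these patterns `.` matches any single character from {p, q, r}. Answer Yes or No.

Yes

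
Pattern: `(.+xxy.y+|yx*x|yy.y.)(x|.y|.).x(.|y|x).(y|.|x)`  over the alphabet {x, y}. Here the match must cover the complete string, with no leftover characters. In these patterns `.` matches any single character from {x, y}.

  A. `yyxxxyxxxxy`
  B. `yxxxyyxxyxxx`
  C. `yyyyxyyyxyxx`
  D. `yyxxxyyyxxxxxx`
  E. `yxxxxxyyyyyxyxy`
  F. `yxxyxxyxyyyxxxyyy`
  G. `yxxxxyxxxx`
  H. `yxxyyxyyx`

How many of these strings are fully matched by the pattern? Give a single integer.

6

A → no match
B → no match
C → match
D → match
E → match
F → match
G → match
H → match
Total matched: 6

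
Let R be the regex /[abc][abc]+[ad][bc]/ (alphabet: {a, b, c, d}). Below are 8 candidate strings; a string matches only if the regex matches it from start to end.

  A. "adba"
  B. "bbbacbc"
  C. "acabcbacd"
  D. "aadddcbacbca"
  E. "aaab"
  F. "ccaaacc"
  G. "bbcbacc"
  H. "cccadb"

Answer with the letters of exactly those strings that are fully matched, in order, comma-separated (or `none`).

E, H

A → no match
B → no match
C → no match
D → no match
E → match
F → no match
G → no match
H → match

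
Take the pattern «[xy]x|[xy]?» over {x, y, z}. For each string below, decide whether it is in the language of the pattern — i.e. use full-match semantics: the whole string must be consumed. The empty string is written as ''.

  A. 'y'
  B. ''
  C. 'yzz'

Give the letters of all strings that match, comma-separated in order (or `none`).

A. 'y' → match
B. '' → match
C. 'yzz' → no match

A, B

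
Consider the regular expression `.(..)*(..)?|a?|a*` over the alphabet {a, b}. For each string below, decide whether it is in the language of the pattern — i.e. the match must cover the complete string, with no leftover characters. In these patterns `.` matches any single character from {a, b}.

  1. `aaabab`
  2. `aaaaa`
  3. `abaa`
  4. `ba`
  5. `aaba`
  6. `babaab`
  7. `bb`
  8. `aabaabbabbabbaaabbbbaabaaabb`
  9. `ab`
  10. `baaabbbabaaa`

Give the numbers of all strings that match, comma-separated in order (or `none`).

2

1 → no match
2 → match
3 → no match
4 → no match
5 → no match
6 → no match
7 → no match
8 → no match
9 → no match
10 → no match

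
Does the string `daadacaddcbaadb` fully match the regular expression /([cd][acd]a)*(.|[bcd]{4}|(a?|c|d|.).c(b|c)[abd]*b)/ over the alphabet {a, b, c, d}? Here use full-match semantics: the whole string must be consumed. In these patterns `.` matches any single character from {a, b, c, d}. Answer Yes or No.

No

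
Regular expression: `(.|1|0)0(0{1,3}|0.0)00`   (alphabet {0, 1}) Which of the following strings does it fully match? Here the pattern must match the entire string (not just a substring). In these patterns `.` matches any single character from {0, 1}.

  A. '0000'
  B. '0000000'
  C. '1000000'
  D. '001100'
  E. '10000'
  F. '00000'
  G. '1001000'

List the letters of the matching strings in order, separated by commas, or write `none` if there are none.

A → no match
B → match
C → match
D → no match — must end with '000'
E → match
F → match
G → match

B, C, E, F, G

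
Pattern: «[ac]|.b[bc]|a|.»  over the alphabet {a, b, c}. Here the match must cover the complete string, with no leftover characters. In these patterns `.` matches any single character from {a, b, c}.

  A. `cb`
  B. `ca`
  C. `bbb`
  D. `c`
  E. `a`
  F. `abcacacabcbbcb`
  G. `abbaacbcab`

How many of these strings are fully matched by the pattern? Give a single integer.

3

A → no match
B → no match
C → match
D → match
E → match
F → no match
G → no match
Total matched: 3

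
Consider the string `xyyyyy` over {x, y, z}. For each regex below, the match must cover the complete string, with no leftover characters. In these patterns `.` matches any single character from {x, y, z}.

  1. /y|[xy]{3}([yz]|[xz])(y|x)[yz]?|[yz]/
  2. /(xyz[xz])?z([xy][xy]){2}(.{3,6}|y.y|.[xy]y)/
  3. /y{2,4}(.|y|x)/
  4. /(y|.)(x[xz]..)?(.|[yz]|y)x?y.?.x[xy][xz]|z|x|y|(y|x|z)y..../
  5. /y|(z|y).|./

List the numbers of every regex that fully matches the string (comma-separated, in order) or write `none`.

1 → match
2 → no match
3 → no match — must start with `y`
4 → match
5 → no match

1, 4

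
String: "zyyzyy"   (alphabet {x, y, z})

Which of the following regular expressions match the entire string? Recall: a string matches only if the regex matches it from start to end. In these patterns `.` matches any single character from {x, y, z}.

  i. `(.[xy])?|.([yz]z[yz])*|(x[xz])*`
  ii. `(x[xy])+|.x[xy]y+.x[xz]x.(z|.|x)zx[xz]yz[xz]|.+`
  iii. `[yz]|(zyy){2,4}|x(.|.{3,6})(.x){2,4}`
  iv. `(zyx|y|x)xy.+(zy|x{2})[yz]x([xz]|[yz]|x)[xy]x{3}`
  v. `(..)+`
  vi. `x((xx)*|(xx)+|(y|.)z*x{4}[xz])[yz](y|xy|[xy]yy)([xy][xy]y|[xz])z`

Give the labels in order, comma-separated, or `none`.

ii, iii, v

i → no match
ii → match
iii → match
iv → no match — must end with "x"
v → match
vi → no match — must start with "x"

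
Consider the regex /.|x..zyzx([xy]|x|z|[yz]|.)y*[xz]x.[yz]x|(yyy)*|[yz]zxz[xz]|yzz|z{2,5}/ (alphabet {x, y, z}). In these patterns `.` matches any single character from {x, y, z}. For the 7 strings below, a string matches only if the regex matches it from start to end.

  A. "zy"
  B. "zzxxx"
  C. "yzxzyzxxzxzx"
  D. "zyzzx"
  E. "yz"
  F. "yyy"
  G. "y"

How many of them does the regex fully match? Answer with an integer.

A. "zy" → no match
B. "zzxxx" → no match
C. "yzxzyzxxzxzx" → no match
D. "zyzzx" → no match
E. "yz" → no match
F. "yyy" → match
G. "y" → match
Total matched: 2

2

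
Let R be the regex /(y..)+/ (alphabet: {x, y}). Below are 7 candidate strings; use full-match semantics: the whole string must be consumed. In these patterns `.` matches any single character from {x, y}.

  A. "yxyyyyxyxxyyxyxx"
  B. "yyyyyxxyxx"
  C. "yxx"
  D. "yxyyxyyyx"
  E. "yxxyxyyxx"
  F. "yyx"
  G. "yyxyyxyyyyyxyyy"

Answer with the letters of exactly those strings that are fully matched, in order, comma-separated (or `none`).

C, D, E, F, G

A → no match
B → no match
C → match
D → match
E → match
F → match
G → match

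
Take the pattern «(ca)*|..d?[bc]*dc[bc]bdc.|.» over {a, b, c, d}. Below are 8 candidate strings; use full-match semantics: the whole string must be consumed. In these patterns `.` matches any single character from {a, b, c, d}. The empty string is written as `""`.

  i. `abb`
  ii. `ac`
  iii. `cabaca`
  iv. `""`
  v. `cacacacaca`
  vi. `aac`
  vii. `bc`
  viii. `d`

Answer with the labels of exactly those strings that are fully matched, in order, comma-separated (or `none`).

iv, v, viii

i → no match
ii → no match
iii → no match
iv → match
v → match
vi → no match
vii → no match
viii → match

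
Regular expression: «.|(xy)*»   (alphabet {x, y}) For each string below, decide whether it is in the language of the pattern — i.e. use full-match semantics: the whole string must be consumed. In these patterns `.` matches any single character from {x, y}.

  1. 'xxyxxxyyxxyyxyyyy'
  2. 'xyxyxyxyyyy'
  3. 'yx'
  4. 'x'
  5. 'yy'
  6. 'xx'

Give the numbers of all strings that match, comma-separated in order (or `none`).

4

1 → no match
2 → no match
3 → no match
4 → match
5 → no match
6 → no match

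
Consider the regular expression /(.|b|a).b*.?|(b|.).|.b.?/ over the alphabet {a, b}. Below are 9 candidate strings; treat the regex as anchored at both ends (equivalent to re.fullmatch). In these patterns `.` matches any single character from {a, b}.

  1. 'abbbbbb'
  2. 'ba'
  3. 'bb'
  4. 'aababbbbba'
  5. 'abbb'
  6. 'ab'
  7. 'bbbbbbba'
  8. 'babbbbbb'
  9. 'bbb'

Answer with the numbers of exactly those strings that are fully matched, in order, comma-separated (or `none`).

1 → match
2 → match
3 → match
4 → no match
5 → match
6 → match
7 → match
8 → match
9 → match

1, 2, 3, 5, 6, 7, 8, 9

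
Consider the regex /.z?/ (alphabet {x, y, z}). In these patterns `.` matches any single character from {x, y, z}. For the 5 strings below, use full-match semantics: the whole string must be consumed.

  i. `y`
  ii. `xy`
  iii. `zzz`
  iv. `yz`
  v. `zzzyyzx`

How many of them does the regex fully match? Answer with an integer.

2

i → match
ii → no match
iii → no match
iv → match
v → no match
Total matched: 2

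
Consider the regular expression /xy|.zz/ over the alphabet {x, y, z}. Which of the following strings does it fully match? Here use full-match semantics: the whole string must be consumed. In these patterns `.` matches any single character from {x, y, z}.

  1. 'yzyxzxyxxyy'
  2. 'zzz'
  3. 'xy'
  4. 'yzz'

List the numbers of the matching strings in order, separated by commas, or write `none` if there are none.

1. 'yzyxzxyxxyy' → no match
2. 'zzz' → match
3. 'xy' → match
4. 'yzz' → match

2, 3, 4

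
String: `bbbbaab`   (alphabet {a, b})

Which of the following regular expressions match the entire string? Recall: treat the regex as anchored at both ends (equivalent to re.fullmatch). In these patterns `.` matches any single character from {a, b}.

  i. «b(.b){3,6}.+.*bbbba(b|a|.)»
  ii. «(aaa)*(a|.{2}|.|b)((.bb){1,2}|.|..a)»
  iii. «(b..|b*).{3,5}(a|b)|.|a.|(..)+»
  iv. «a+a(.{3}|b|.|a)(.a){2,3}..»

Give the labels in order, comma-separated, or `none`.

i → no match
ii → no match
iii → match
iv → no match — must start with `a`

iii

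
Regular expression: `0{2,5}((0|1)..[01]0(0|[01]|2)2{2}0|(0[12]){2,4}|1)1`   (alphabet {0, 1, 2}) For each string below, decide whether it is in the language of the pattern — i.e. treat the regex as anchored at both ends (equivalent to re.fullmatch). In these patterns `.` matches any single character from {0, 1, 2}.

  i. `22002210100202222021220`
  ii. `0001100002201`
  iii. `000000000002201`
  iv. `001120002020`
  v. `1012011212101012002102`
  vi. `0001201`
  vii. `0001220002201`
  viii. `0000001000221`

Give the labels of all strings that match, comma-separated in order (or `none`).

ii, iii, vii

i → no match — must start with `0`
ii → match
iii → match
iv → no match — must end with `1`
v → no match — must start with `0`
vi → no match
vii → match
viii → no match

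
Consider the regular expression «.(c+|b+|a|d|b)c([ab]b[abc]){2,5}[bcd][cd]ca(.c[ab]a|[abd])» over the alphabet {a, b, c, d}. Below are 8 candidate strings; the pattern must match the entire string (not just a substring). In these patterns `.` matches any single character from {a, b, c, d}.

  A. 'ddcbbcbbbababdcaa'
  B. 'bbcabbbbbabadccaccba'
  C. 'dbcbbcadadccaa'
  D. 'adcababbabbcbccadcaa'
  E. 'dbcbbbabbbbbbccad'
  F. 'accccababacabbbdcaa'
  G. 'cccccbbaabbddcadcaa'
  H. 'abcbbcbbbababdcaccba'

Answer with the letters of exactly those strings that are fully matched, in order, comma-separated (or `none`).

A, B, D, E, G, H

A → match
B → match
C → no match
D → match
E → match
F → no match
G → match
H → match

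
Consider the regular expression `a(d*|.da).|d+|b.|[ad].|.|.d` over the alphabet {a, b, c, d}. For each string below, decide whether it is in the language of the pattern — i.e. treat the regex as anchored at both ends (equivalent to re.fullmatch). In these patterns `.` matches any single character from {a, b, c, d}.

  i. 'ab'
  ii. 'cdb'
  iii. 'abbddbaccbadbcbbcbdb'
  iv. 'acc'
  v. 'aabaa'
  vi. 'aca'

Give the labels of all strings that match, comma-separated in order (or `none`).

i → match
ii → no match
iii → no match
iv → no match
v → no match
vi → no match

i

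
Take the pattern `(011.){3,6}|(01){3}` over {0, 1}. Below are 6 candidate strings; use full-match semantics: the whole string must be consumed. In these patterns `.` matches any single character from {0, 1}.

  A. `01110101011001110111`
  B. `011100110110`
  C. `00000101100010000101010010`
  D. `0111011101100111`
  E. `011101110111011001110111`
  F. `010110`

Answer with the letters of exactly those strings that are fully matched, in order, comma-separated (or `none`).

A → no match
B → no match
C → no match
D → match
E → match
F → no match

D, E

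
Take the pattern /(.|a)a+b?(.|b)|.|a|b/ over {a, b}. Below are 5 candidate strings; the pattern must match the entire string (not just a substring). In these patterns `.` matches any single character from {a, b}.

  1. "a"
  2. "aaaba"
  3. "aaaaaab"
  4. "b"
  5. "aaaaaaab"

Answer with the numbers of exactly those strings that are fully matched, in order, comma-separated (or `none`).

1, 2, 3, 4, 5

1. "a" → match
2. "aaaba" → match
3. "aaaaaab" → match
4. "b" → match
5. "aaaaaaab" → match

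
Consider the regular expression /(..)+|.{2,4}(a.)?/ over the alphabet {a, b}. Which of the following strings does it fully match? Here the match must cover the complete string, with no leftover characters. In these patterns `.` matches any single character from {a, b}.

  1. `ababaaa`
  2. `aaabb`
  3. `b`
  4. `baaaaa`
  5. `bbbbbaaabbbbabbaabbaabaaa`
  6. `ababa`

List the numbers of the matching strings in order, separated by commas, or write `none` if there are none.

4

1 → no match
2 → no match
3 → no match
4 → match
5 → no match
6 → no match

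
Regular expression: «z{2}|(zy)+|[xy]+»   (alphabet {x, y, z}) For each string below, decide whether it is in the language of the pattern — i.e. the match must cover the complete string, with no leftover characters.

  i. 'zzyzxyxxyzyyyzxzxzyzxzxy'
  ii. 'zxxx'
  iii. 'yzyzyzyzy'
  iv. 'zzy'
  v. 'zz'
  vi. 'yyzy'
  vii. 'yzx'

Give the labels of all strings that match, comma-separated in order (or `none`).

v

i → no match
ii → no match
iii → no match
iv → no match
v → match
vi → no match
vii → no match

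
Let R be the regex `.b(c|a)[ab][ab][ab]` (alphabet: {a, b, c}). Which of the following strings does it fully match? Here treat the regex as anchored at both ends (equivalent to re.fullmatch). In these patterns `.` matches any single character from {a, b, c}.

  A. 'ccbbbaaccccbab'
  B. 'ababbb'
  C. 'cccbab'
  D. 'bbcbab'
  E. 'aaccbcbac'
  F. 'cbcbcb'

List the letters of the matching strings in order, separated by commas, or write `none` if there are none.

B, D

A → no match
B. 'ababbb' → match
C. 'cccbab' → no match
D. 'bbcbab' → match
E. 'aaccbcbac' → no match
F. 'cbcbcb' → no match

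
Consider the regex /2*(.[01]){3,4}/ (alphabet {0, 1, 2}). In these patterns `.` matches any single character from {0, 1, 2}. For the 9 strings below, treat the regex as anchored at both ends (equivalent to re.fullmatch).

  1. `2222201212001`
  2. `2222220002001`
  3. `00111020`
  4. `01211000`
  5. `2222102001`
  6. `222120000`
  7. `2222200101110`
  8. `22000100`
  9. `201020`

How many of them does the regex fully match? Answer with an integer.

8

1 → match
2 → match
3 → match
4 → match
5 → match
6 → no match
7 → match
8 → match
9 → match
Total matched: 8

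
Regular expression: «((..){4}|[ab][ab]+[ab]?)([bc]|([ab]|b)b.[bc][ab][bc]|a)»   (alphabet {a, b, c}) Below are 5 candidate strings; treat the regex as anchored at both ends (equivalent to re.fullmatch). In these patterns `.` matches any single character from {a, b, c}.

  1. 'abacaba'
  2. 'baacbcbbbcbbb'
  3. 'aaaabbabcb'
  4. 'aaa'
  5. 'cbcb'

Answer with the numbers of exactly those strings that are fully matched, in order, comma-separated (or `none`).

1 → no match
2 → no match
3 → no match
4 → match
5 → no match

4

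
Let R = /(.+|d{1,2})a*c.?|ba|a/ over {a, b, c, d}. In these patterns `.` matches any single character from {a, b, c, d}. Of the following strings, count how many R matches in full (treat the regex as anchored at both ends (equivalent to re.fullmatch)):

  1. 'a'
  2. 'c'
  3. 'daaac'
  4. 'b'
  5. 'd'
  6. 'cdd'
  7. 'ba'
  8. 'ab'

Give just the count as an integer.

1 → match
2 → no match
3 → match
4 → no match
5 → no match
6 → no match
7 → match
8 → no match
Total matched: 3

3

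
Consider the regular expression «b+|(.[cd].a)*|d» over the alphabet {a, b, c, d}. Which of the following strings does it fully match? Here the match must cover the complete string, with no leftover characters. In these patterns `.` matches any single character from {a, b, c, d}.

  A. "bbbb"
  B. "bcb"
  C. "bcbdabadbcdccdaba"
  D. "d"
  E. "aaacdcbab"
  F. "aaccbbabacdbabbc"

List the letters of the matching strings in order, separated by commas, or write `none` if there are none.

A → match
B → no match
C → no match
D → match
E → no match
F → no match

A, D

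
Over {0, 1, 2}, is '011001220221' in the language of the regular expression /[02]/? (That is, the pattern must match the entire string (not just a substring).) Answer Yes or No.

No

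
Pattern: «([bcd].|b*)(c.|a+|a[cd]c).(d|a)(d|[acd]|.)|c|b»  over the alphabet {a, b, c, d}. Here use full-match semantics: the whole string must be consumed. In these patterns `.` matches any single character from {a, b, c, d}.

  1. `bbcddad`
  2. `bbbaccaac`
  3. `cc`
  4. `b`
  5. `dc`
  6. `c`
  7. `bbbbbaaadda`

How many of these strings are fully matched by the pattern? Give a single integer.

5

1 → match
2 → match
3 → no match
4 → match
5 → no match
6 → match
7 → match
Total matched: 5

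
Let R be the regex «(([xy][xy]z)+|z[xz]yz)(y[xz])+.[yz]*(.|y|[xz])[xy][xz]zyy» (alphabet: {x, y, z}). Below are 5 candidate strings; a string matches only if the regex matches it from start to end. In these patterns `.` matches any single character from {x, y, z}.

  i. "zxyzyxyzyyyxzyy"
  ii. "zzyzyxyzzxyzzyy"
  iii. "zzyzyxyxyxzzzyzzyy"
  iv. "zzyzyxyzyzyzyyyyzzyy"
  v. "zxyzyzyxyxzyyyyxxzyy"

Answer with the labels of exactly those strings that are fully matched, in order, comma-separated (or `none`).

i, ii, iii, iv, v

i → match
ii → match
iii → match
iv → match
v → match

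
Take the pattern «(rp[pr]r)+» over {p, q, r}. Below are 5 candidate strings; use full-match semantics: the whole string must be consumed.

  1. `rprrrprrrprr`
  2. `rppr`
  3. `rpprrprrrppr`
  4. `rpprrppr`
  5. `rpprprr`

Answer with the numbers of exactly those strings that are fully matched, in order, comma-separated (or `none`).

1, 2, 3, 4

1 → match
2 → match
3 → match
4 → match
5 → no match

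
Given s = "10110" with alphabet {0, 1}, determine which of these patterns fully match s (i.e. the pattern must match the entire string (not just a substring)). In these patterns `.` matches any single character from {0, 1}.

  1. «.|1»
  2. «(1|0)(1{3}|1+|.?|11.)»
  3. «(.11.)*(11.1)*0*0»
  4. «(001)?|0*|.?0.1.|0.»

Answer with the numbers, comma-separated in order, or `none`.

1 → no match
2 → no match
3 → no match
4 → match

4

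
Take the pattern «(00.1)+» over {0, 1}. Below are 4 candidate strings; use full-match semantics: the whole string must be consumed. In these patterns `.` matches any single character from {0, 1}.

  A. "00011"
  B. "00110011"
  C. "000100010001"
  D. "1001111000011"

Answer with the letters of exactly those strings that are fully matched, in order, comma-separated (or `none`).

A → no match
B → match
C → match
D → no match — must start with "00"

B, C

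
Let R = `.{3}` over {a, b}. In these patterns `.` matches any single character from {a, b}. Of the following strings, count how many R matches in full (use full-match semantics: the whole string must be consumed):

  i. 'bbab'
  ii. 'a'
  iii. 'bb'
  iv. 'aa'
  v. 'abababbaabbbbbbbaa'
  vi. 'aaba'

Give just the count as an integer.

i → no match
ii → no match
iii → no match
iv → no match
v → no match
vi → no match
Total matched: 0

0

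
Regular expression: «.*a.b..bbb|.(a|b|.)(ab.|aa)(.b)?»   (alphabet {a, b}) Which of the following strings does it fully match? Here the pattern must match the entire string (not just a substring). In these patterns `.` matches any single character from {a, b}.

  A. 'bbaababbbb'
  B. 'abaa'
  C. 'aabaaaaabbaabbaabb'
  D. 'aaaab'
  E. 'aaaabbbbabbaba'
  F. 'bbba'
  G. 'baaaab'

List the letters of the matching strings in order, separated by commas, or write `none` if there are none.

A, B, G

A → match
B → match
C → no match
D → no match
E → no match
F → no match
G → match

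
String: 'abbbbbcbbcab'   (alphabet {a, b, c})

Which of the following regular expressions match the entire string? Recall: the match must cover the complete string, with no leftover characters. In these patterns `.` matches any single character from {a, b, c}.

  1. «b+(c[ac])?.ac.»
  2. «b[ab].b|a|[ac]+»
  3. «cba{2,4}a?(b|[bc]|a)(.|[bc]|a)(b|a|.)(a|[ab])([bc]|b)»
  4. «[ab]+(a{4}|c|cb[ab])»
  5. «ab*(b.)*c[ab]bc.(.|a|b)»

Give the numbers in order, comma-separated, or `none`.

1 → no match — must start with 'b'
2 → no match
3 → no match — must start with 'cba'
4 → no match
5 → match

5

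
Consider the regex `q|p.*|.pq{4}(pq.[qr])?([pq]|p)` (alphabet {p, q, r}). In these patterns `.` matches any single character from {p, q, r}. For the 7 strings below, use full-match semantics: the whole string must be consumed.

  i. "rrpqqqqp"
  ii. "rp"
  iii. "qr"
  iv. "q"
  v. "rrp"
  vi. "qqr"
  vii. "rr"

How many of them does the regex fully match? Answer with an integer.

i → no match
ii → no match
iii → no match
iv → match
v → no match
vi → no match
vii → no match
Total matched: 1

1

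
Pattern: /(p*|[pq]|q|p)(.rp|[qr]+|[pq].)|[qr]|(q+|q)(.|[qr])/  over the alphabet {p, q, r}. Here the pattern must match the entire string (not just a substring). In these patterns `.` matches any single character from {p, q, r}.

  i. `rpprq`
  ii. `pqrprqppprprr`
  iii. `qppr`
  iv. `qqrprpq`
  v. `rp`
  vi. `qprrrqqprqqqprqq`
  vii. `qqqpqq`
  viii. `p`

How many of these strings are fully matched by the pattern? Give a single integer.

0

i → no match
ii → no match
iii → no match
iv → no match
v → no match
vi → no match
vii → no match
viii → no match
Total matched: 0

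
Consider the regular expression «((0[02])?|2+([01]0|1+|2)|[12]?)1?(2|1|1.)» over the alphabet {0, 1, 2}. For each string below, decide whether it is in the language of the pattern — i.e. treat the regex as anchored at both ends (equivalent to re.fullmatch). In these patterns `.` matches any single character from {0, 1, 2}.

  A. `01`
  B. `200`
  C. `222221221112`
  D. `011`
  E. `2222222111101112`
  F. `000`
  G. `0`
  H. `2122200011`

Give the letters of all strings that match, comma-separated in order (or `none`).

A → no match
B → no match
C → no match
D → no match
E → no match
F → no match
G → no match
H → no match

none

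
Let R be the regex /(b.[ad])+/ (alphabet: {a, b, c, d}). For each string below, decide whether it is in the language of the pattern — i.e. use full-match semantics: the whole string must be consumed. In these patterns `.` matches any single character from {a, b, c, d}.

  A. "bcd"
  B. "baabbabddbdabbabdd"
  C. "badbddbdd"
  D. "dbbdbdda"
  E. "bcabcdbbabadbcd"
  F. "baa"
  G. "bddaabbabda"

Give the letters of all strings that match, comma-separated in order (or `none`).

A → match
B → match
C → match
D → no match — must start with "b"
E → match
F → match
G → no match

A, B, C, E, F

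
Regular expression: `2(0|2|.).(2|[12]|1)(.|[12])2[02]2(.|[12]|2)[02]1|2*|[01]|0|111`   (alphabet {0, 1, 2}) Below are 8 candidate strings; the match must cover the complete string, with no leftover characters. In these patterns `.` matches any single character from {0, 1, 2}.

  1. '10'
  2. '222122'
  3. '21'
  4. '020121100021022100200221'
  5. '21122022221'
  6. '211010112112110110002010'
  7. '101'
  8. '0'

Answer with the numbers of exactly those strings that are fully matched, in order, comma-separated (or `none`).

8

1 → no match
2 → no match
3 → no match
4 → no match
5 → no match
6 → no match
7 → no match
8 → match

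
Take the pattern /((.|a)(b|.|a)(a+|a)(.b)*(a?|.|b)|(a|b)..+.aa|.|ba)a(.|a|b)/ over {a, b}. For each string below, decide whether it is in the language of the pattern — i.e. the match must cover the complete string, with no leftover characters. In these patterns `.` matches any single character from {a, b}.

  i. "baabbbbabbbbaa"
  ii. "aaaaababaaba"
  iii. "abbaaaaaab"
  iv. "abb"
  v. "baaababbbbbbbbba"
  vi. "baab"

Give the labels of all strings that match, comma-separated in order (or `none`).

i, iii, vi

i → match
ii. "aaaaababaaba" → no match
iii. "abbaaaaaab" → match
iv. "abb" → no match
v → no match
vi. "baab" → match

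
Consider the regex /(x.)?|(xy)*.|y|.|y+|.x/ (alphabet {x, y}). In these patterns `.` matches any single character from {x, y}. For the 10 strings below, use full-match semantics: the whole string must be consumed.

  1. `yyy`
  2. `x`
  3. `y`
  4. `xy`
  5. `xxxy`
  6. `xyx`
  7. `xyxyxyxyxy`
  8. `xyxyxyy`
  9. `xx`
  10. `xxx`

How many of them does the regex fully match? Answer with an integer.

1 → match
2 → match
3 → match
4 → match
5 → no match
6 → match
7 → no match
8 → match
9 → match
10 → no match
Total matched: 7

7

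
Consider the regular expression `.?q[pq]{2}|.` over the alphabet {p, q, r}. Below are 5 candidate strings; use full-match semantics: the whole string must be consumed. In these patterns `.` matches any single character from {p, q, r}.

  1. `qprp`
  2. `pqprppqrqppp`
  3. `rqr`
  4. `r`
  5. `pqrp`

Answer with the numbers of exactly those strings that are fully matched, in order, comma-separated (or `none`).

4

1 → no match
2 → no match
3 → no match
4 → match
5 → no match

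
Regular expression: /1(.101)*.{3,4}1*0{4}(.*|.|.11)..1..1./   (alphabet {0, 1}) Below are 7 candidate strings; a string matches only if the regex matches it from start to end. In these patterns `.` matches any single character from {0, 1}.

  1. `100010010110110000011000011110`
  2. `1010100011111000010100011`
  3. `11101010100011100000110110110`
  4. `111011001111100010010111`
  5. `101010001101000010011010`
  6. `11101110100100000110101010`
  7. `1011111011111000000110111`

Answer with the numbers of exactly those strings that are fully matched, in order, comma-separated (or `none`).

1 → no match
2 → no match
3 → match
4 → no match
5 → no match
6 → no match
7 → no match

3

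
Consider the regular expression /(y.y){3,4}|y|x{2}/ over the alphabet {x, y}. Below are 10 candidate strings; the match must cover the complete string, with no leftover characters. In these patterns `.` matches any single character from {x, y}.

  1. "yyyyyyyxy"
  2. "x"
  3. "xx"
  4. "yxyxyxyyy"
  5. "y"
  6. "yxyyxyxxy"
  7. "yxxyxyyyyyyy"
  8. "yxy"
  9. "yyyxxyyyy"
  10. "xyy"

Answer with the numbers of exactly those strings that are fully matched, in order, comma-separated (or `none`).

1 → match
2 → no match
3 → match
4 → no match
5 → match
6 → no match
7 → no match
8 → no match
9 → no match
10 → no match

1, 3, 5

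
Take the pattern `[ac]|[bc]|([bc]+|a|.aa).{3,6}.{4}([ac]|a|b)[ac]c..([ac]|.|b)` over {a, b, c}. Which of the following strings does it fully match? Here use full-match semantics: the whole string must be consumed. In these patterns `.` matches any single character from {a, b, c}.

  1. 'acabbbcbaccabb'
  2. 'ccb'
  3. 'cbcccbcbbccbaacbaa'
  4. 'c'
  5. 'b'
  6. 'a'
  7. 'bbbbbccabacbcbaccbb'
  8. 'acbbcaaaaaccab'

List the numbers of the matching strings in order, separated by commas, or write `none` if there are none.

1, 3, 4, 5, 6, 7, 8

1 → match
2. 'ccb' → no match
3 → match
4. 'c' → match
5. 'b' → match
6. 'a' → match
7 → match
8 → match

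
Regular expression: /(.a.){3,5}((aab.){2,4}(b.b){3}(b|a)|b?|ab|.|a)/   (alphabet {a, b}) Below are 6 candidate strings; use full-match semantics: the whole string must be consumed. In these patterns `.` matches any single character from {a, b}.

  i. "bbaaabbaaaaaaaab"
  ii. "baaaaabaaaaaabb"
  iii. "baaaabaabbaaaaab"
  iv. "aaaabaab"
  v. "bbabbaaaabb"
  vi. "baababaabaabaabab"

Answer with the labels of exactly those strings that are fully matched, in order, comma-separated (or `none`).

i → no match
ii → no match
iii → match
iv → no match
v → no match
vi → match

iii, vi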